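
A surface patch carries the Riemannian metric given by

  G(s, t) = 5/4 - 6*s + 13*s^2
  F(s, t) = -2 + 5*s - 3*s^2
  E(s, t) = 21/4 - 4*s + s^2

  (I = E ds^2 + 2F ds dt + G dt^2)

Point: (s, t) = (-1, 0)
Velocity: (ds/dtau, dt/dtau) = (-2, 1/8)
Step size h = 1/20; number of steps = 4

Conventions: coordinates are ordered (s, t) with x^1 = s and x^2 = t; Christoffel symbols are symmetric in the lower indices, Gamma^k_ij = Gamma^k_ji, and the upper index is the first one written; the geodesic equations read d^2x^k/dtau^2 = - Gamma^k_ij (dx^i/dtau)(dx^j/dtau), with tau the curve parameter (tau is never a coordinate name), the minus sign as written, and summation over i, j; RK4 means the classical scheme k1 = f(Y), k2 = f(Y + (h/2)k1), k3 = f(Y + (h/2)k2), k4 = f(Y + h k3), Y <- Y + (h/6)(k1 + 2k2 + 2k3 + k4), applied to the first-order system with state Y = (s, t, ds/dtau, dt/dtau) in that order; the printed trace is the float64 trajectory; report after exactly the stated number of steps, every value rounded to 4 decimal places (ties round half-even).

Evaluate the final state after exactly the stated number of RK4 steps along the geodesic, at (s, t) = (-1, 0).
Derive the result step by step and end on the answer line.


f(Y) = (ds/dtau, dt/dtau, -Gamma^s_ij Y'^i Y'^j, -Gamma^t_ij Y'^i Y'^j) with the Gammas evaluated at the stage position; h = 0.050000; intermediate values shown to 6 dp
step 0: s = -1.0000, t = 0.0000, ds/dtau = -2.0000, dt/dtau = 0.1250
step 1:
  k1: at (s, t) = (-1.000000, 0.000000), (ds/dtau, dt/dtau) = (-2.000000, 0.125000); Gamma_sss = 0.457873, Gamma_sst = -1.487507, Gamma_stt = 3.012202, Gamma_tss = 0.769320, Gamma_tst = -1.524695, Gamma_ttt = 1.487507; k1 = (-2.000000, 0.125000, -2.622313, -3.862870)
  k2: at (s, t) = (-1.050000, 0.003125), (ds/dtau, dt/dtau) = (-2.065558, 0.028428); Gamma_sss = 0.439985, Gamma_sst = -1.471545, Gamma_stt = 3.050068, Gamma_tss = 0.728671, Gamma_tst = -1.470848, Gamma_ttt = 1.471545; k2 = (-2.065558, 0.028428, -2.052494, -3.282823)
  k3: at (s, t) = (-1.051639, 0.000711), (ds/dtau, dt/dtau) = (-2.051312, 0.042929); Gamma_sss = 0.439427, Gamma_sst = -1.471038, Gamma_stt = 3.051270, Gamma_tss = 0.727408, Gamma_tst = -1.469156, Gamma_ttt = 1.471038; k3 = (-2.051312, 0.042929, -2.113763, -3.322310)
  k4: at (s, t) = (-1.102566, 0.002146), (ds/dtau, dt/dtau) = (-2.105688, -0.041115); Gamma_sss = 0.422872, Gamma_sst = -1.455726, Gamma_stt = 3.087459, Gamma_tss = 0.690128, Gamma_tst = -1.418697, Gamma_ttt = 1.455726; k4 = (-2.105688, -0.041115, -1.628137, -2.816785)
  Y <- Y + (h/6)(k1 + 2k2 + 2k3 + k4): s = -1.1028, t = 0.0019, ds/dtau = -2.1049, dt/dtau = -0.0407
step 2:
  k1: at (s, t) = (-1.102829, 0.001888), (ds/dtau, dt/dtau) = (-2.104858, -0.040749); Gamma_sss = 0.422790, Gamma_sst = -1.455649, Gamma_stt = 3.087640, Gamma_tss = 0.689945, Gamma_tst = -1.418447, Gamma_ttt = 1.455649; k1 = (-2.104858, -0.040749, -1.628561, -2.815845)
  k2: at (s, t) = (-1.155450, 0.000870), (ds/dtau, dt/dtau) = (-2.145572, -0.111145); Gamma_sss = 0.407181, Gamma_sst = -1.440686, Gamma_stt = 3.122697, Gamma_tss = 0.655100, Gamma_tst = -1.370307, Gamma_ttt = 1.440686; k2 = (-2.145572, -0.111145, -1.225904, -2.379979)
  k3: at (s, t) = (-1.156468, -0.000890), (ds/dtau, dt/dtau) = (-2.135506, -0.100249); Gamma_sss = 0.406893, Gamma_sst = -1.440404, Gamma_stt = 3.123353, Gamma_tss = 0.654459, Gamma_tst = -1.369413, Gamma_ttt = 1.440404; k3 = (-2.135506, -0.100249, -1.270249, -2.412727)
  k4: at (s, t) = (-1.209604, -0.003124), (ds/dtau, dt/dtau) = (-2.168370, -0.161386); Gamma_sss = 0.392501, Gamma_sst = -1.426086, Gamma_stt = 3.156433, Gamma_tss = 0.622604, Gamma_tst = -1.324510, Gamma_ttt = 1.426086; k4 = (-2.168370, -0.161386, -0.929584, -2.037514)
  Y <- Y + (h/6)(k1 + 2k2 + 2k3 + k4): s = -1.2098, t = -0.0033, ds/dtau = -2.1678, dt/dtau = -0.1611
step 3:
  k1: at (s, t) = (-1.209790, -0.003319), (ds/dtau, dt/dtau) = (-2.167778, -0.161072); Gamma_sss = 0.392453, Gamma_sst = -1.426037, Gamma_stt = 3.156545, Gamma_tss = 0.622498, Gamma_tst = -1.324358, Gamma_ttt = 1.426037; k1 = (-2.167778, -0.161072, -0.930277, -2.037428)
  k2: at (s, t) = (-1.263985, -0.007346), (ds/dtau, dt/dtau) = (-2.191035, -0.212008); Gamma_sss = 0.378998, Gamma_sst = -1.412147, Gamma_stt = 3.188040, Gamma_tss = 0.592960, Gamma_tst = -1.281916, Gamma_ttt = 1.412147; k2 = (-2.191035, -0.212008, -0.650793, -1.719115)
  k3: at (s, t) = (-1.264566, -0.008620), (ds/dtau, dt/dtau) = (-2.184048, -0.204050); Gamma_sss = 0.378860, Gamma_sst = -1.412002, Gamma_stt = 3.188366, Gamma_tss = 0.592658, Gamma_tst = -1.281478, Gamma_ttt = 1.412002; k3 = (-2.184048, -0.204050, -0.681407, -1.743614)
  k4: at (s, t) = (-1.318993, -0.013522), (ds/dtau, dt/dtau) = (-2.201849, -0.248253); Gamma_sss = 0.366450, Gamma_sst = -1.398700, Gamma_stt = 3.217816, Gamma_tss = 0.565634, Gamma_tst = -1.241915, Gamma_ttt = 1.398700; k4 = (-2.201849, -0.248253, -0.445812, -1.470770)
  Y <- Y + (h/6)(k1 + 2k2 + 2k3 + k4): s = -1.3191, t = -0.0137, ds/dtau = -2.2014, dt/dtau = -0.2480
step 4:
  k1: at (s, t) = (-1.319122, -0.013665), (ds/dtau, dt/dtau) = (-2.201449, -0.248020); Gamma_sss = 0.366422, Gamma_sst = -1.398669, Gamma_stt = 3.217884, Gamma_tss = 0.565572, Gamma_tst = -1.241825, Gamma_ttt = 1.398669; k1 = (-2.201449, -0.248020, -0.446411, -1.470936)
  k2: at (s, t) = (-1.374158, -0.019865), (ds/dtau, dt/dtau) = (-2.212609, -0.284793); Gamma_sss = 0.354858, Gamma_sst = -1.385801, Gamma_stt = 3.245576, Gamma_tss = 0.540583, Gamma_tst = -1.204585, Gamma_ttt = 1.385801; k2 = (-2.212609, -0.284793, -0.254011, -1.240795)
  k3: at (s, t) = (-1.374437, -0.020785), (ds/dtau, dt/dtau) = (-2.207799, -0.279039); Gamma_sss = 0.354801, Gamma_sst = -1.385737, Gamma_stt = 3.245711, Gamma_tss = 0.540462, Gamma_tst = -1.204403, Gamma_ttt = 1.385737; k3 = (-2.207799, -0.279039, -0.274755, -1.258337)
  k4: at (s, t) = (-1.429512, -0.027617), (ds/dtau, dt/dtau) = (-2.215187, -0.310936); Gamma_sss = 0.344110, Gamma_sst = -1.373385, Gamma_stt = 3.271426, Gamma_tss = 0.517534, Gamma_tst = -1.169642, Gamma_ttt = 1.373385; k4 = (-2.215187, -0.310936, -0.112926, -1.061089)
  Y <- Y + (h/6)(k1 + 2k2 + 2k3 + k4): s = -1.4296, t = -0.0277, ds/dtau = -2.2149, dt/dtau = -0.3108

Answer: s = -1.4296, t = -0.0277, ds/dtau = -2.2149, dt/dtau = -0.3108


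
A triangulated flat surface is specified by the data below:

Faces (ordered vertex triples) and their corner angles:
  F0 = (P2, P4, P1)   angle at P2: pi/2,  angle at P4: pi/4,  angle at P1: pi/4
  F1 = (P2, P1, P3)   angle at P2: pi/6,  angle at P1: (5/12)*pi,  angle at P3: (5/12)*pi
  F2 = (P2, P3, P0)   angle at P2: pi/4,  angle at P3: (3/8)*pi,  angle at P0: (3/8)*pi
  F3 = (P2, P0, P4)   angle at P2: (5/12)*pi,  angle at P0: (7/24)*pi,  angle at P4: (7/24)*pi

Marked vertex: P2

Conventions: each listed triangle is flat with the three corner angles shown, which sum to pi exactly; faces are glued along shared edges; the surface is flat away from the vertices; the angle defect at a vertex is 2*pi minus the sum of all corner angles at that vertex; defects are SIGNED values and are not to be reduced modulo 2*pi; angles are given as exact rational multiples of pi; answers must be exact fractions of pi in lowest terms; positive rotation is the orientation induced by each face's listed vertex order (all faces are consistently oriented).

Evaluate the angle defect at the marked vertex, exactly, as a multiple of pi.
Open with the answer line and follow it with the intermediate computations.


Answer: defect(P2) = (2/3)*pi

Sum of corner angles at P2: (4/3)*pi
defect = 2*pi - (4/3)*pi


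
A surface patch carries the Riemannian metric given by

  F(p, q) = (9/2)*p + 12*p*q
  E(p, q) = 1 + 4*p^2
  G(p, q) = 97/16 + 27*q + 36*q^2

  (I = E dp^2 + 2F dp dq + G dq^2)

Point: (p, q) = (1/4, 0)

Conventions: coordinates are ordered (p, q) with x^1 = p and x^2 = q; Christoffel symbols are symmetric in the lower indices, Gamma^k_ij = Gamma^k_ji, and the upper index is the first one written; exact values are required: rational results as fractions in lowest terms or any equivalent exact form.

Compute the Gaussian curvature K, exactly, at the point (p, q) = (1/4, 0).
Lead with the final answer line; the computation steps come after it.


Answer: K = 3072/10201

E = 5/4, F = 9/8, G = 97/16, EG - F^2 = 101/16 at the point
E_p = 2, E_q = 0, F_p = 9/2, F_q = 3, G_p = 0, G_q = 27
E_qq = 0, F_pq = 12, G_pp = 0
By Brioschi, K is (det M1 - det M2) divided by (EG - F^2) squared.
M1 = [[-E_qq/2 + F_pq - G_pp/2, E_p/2, F_p - E_q/2], [F_q - G_p/2, E, F], [G_q/2, F, G]] = [[12, 1, 9/2], [3, 5/4, 9/8], [27/2, 9/8, 97/16]]; det M1 = 12
M2 = [[0, E_q/2, G_p/2], [E_q/2, E, F], [G_p/2, F, G]] = [[0, 0, 0], [0, 5/4, 9/8], [0, 9/8, 97/16]]; det M2 = 0
det M1 - det M2 = 12; K = 12 / (101/16)^2 = 3072/10201


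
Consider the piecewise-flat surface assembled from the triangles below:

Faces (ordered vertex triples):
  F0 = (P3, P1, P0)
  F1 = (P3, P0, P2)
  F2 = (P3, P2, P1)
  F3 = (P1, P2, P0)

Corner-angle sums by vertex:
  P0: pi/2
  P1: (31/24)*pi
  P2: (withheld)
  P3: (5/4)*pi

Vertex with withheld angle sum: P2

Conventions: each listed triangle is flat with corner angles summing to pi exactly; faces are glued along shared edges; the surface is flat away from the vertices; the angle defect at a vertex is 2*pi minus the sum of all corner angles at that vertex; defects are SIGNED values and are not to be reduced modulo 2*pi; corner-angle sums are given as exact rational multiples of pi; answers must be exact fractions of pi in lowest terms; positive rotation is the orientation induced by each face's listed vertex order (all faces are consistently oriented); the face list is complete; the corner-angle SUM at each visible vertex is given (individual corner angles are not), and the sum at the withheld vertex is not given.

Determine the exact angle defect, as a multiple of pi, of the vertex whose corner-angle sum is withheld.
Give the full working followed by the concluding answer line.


V = 4, E = 6, F = 4; chi = V - E + F = 2
Gauss-Bonnet: total defect = 2*pi*chi = 4*pi; visible defects sum to (71/24)*pi

Answer: defect(P2) = (25/24)*pi


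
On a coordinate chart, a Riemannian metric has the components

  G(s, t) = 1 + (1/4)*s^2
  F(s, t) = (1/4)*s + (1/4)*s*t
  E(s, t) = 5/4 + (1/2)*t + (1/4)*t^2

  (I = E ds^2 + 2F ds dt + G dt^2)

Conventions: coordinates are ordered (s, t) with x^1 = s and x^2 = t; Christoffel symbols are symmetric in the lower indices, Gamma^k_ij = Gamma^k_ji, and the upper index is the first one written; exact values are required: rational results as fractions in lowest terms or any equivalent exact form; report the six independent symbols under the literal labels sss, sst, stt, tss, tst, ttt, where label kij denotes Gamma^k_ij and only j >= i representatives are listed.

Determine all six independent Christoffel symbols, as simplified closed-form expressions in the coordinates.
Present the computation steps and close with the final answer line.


E = 5/4 + (1/2)*t + (1/4)*t^2; F = (1/4)*s + (1/4)*s*t; G = 1 + (1/4)*s^2
Gamma^k_ij = (1/2) g^{kl} (d_i g_jl + d_j g_il - d_l g_ij), with g^inv = (1/(EG-F^2)) [[G, -F], [-F, E]]
first partials: E_s = 0, E_t = 1/2 + (1/2)*t, F_s = 1/4 + (1/4)*t, F_t = (1/4)*s, G_s = (1/2)*s, G_t = 0
D = EG - F^2 = 5/4 + (1/2)*t + (1/4)*t^2 + (1/4)*s^2
expanded: Gamma^s_ss = (G E_s - 2F F_s + F E_t)/(2D), Gamma^s_st = (G E_t - F G_s)/(2D), Gamma^s_tt = (2G F_t - G G_s - F G_t)/(2D), Gamma^t_ss = (2E F_s - E E_t - F E_s)/(2D), Gamma^t_st = (E G_s - F E_t)/(2D), Gamma^t_tt = (E G_t - 2F F_t + F G_s)/(2D); substitute and cancel common factors

Answer: Gamma_sss = 0, Gamma_sst = (t + 1)/(s^2 + t^2 + 2*t + 5), Gamma_stt = 0, Gamma_tss = 0, Gamma_tst = s/(s^2 + t^2 + 2*t + 5), Gamma_ttt = 0


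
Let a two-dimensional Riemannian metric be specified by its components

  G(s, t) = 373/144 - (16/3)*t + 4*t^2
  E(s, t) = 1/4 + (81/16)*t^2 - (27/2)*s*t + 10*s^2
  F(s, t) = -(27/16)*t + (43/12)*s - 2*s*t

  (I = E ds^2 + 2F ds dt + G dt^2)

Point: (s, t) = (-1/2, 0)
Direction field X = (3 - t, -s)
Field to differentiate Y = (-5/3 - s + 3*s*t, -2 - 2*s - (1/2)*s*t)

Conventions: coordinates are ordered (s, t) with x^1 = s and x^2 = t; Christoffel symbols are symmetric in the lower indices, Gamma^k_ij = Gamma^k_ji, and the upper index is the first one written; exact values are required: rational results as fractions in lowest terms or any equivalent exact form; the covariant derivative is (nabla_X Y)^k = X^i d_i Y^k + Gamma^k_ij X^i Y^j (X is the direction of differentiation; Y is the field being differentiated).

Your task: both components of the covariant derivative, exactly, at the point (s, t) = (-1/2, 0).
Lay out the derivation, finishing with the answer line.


E = 11/4, F = -43/24, G = 373/144 at the point
E_s = -10, E_t = 27/4, F_s = 43/12, F_t = -11/16, G_s = 0, G_t = -16/3
EG - F^2 = 1127/288;  g^inv = (288/1127) * [[373/144, 43/24], [43/24, 11/4]]
first-kind symbols [ij,l] = (1/2)(d_i g_jl + d_j g_il - d_l g_ij): [ss,s] = E_s/2 = -5, [ss,t] = F_s - E_t/2 = 5/24, [st,s] = E_t/2 = 27/8, [st,t] = G_s/2 = 0, [tt,s] = F_t - G_s/2 = -11/16, [tt,t] = G_t/2 = -8/3
Gamma^s_ij = (G*[ij,s] - F*[ij,t])/(EG - F^2), Gamma^t_ij = (E*[ij,t] - F*[ij,s])/(EG - F^2)
Gamma_sss = -45/14, Gamma_sst = 10071/4508, Gamma_stt = -657/392, Gamma_tss = -15/7, Gamma_tst = 3483/2254, Gamma_ttt = -429/196
X = (3, 1/2), Y = (-7/6, -1) at the point

Answer: (nabla_X Y)^s = 375/1127, (nabla_X Y)^t = -25405/9016


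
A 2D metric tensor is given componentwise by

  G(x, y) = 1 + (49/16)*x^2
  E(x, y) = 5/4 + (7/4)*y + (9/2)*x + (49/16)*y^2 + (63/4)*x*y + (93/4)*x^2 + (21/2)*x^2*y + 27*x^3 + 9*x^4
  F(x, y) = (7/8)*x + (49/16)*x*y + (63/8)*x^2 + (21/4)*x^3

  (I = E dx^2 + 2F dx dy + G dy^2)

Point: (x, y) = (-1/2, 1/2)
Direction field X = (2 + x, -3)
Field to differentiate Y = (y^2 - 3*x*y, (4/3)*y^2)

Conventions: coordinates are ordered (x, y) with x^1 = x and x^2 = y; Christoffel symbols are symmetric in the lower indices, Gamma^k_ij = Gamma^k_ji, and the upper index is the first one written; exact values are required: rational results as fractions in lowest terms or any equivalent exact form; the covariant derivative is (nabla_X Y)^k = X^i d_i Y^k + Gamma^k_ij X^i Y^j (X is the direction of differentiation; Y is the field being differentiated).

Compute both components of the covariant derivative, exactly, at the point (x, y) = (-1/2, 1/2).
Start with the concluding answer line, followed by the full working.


Answer: (nabla_X Y)^x = -2189/228, (nabla_X Y)^y = -337/114

E = 65/64, F = 7/64, G = 113/64 at the point
E_x = -3/8, E_y = -7/16, F_x = -49/32, F_y = -49/32, G_x = -49/16, G_y = 0
EG - F^2 = 57/32;  g^inv = (32/57) * [[113/64, -7/64], [-7/64, 65/64]]
first-kind symbols [ij,l] = (1/2)(d_i g_jl + d_j g_il - d_l g_ij): [xx,x] = E_x/2 = -3/16, [xx,y] = F_x - E_y/2 = -21/16, [xy,x] = E_y/2 = -7/32, [xy,y] = G_x/2 = -49/32, [yy,x] = F_y - G_x/2 = 0, [yy,y] = G_y/2 = 0
Gamma^x_ij = (G*[ij,x] - F*[ij,y])/(EG - F^2), Gamma^y_ij = (E*[ij,y] - F*[ij,x])/(EG - F^2)
Gamma_xxx = -2/19, Gamma_xxy = -7/57, Gamma_xyy = 0, Gamma_yxx = -14/19, Gamma_yxy = -49/57, Gamma_yyy = 0
X = (3/2, -3), Y = (1, 1/3) at the point


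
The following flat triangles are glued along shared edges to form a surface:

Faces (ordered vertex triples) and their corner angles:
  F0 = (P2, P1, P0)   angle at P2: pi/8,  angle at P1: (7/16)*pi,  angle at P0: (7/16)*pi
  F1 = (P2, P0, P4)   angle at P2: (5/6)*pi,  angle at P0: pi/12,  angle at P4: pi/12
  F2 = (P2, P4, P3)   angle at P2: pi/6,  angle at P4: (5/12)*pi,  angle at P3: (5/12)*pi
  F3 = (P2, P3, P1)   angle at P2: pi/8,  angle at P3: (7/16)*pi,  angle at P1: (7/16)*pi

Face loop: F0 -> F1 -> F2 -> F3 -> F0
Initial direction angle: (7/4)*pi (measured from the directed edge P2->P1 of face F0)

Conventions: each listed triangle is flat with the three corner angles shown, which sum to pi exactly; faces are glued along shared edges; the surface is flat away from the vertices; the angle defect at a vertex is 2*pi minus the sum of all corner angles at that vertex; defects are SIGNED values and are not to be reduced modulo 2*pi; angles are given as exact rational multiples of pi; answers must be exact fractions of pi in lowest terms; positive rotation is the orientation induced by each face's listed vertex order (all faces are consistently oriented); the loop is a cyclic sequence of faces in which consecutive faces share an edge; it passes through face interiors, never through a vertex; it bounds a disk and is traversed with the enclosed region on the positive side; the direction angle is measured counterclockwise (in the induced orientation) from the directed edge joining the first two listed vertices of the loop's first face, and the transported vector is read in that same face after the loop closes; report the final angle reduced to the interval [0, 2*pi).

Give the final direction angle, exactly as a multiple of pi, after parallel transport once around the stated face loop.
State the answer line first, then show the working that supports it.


Answer: final direction angle = pi/2

enclosed vertex P2: corner angles sum to (5/4)*pi, defect = 2*pi - (5/4)*pi = (3/4)*pi
the rotation equals the total enclosed defect, so the final angle is initial + defects (mod 2*pi)
final angle = (7/4)*pi + (3/4)*pi = pi/2 (mod 2*pi)


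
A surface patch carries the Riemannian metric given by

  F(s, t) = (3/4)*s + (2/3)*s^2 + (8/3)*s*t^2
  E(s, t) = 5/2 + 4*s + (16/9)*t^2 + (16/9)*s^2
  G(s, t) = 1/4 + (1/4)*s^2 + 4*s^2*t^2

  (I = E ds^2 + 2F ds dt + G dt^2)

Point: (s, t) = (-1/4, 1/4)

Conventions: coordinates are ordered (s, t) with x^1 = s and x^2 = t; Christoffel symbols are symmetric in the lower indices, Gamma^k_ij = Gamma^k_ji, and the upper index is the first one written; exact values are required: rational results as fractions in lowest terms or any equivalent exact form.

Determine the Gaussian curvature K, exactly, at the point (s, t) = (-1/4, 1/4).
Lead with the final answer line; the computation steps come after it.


Answer: K = -317696/214245

E = 31/18, F = -3/16, G = 9/32, EG - F^2 = 115/256 at the point
E_s = 28/9, E_t = 8/9, F_s = 7/12, F_t = -1/3, G_s = -1/4, G_t = 1/8
E_tt = 32/9, F_st = 4/3, G_ss = 1
By Brioschi, K is (det M1 - det M2) divided by (EG - F^2) squared.
M1 = [[-E_tt/2 + F_st - G_ss/2, E_s/2, F_s - E_t/2], [F_t - G_s/2, E, F], [G_t/2, F, G]] = [[-17/18, 14/9, 5/36], [-5/24, 31/18, -3/16], [1/16, -3/16, 9/32]]; det M1 = -7483/20736
M2 = [[0, E_t/2, G_s/2], [E_t/2, E, F], [G_s/2, F, G]] = [[0, 4/9, -1/8], [4/9, 31/18, -3/16], [-1/8, -3/16, 9/32]]; det M2 = -71/1152
det M1 - det M2 = -6205/20736; K = -6205/20736 / (115/256)^2 = -317696/214245


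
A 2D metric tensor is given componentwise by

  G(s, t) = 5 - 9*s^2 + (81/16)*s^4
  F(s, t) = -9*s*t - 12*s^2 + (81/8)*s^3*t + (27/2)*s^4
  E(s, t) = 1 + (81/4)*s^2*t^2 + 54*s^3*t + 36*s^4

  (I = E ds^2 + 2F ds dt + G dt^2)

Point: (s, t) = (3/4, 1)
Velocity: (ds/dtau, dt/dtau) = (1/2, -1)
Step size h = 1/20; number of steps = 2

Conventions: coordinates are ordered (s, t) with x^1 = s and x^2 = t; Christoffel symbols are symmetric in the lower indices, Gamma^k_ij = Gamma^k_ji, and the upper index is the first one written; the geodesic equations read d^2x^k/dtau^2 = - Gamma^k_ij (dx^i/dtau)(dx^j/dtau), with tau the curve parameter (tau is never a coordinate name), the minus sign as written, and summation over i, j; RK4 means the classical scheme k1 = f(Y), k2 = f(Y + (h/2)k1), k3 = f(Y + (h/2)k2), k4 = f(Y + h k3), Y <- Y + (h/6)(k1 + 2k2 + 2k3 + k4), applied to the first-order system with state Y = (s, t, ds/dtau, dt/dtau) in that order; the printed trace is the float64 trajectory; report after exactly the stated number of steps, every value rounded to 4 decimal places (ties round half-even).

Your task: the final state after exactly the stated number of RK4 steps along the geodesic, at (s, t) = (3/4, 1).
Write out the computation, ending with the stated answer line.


f(Y) = (ds/dtau, dt/dtau, -Gamma^s_ij Y'^i Y'^j, -Gamma^t_ij Y'^i Y'^j) with the Gammas evaluated at the stage position; h = 0.050000; intermediate values shown to 6 dp
step 0: s = 0.7500, t = 1.0000, ds/dtau = 0.5000, dt/dtau = -1.0000
step 1:
  k1: at (s, t) = (0.750000, 1.000000), (ds/dtau, dt/dtau) = (0.500000, -1.000000); Gamma_sss = 1.934639, Gamma_sst = 0.483660, Gamma_stt = 0.000000, Gamma_tss = -0.210482, Gamma_tst = -0.052620, Gamma_ttt = 0.000000; k1 = (0.500000, -1.000000, 0.000000, 0.000000)
  k2: at (s, t) = (0.762500, 0.975000), (ds/dtau, dt/dtau) = (0.500000, -1.000000); Gamma_sss = 1.920138, Gamma_sst = 0.486683, Gamma_stt = 0.000000, Gamma_tss = -0.194387, Gamma_tst = -0.049270, Gamma_ttt = 0.000000; k2 = (0.500000, -1.000000, 0.006649, -0.000673)
  k3: at (s, t) = (0.762500, 0.975000), (ds/dtau, dt/dtau) = (0.500166, -1.000017); Gamma_sss = 1.920138, Gamma_sst = 0.486683, Gamma_stt = 0.000000, Gamma_tss = -0.194387, Gamma_tst = -0.049270, Gamma_ttt = 0.000000; k3 = (0.500166, -1.000017, 0.006499, -0.000658)
  k4: at (s, t) = (0.775008, 0.949999), (ds/dtau, dt/dtau) = (0.500325, -1.000033); Gamma_sss = 1.905981, Gamma_sst = 0.489660, Gamma_stt = 0.000000, Gamma_tss = -0.178713, Gamma_tst = -0.045913, Gamma_ttt = 0.000000; k4 = (0.500325, -1.000033, 0.012879, -0.001208)
  Y <- Y + (h/6)(k1 + 2k2 + 2k3 + k4): s = 0.7750, t = 0.9500, ds/dtau = 0.5003, dt/dtau = -1.0000
step 2:
  k1: at (s, t) = (0.775005, 0.949999), (ds/dtau, dt/dtau) = (0.500326, -1.000032); Gamma_sss = 1.905985, Gamma_sst = 0.489660, Gamma_stt = 0.000000, Gamma_tss = -0.178717, Gamma_tst = -0.045914, Gamma_ttt = 0.000000; k1 = (0.500326, -1.000032, 0.012877, -0.001207)
  k2: at (s, t) = (0.787514, 0.924999), (ds/dtau, dt/dtau) = (0.500648, -1.000062); Gamma_sss = 1.892174, Gamma_sst = 0.492594, Gamma_stt = 0.000000, Gamma_tss = -0.163451, Gamma_tst = -0.042552, Gamma_ttt = 0.000000; k2 = (0.500648, -1.000062, 0.018992, -0.001641)
  k3: at (s, t) = (0.787522, 0.924998), (ds/dtau, dt/dtau) = (0.500801, -1.000073); Gamma_sss = 1.892161, Gamma_sst = 0.492592, Gamma_stt = 0.000000, Gamma_tss = -0.163440, Gamma_tst = -0.042549, Gamma_ttt = 0.000000; k3 = (0.500801, -1.000073, 0.018860, -0.001629)
  k4: at (s, t) = (0.800046, 0.899996), (ds/dtau, dt/dtau) = (0.501269, -1.000114); Gamma_sss = 1.878659, Gamma_sst = 0.495480, Gamma_stt = 0.000000, Gamma_tss = -0.148538, Gamma_tst = -0.039176, Gamma_ttt = 0.000000; k4 = (0.501269, -1.000114, 0.024741, -0.001956)
  Y <- Y + (h/6)(k1 + 2k2 + 2k3 + k4): s = 0.8000, t = 0.9000, ds/dtau = 0.5013, dt/dtau = -1.0001

Answer: s = 0.8000, t = 0.9000, ds/dtau = 0.5013, dt/dtau = -1.0001


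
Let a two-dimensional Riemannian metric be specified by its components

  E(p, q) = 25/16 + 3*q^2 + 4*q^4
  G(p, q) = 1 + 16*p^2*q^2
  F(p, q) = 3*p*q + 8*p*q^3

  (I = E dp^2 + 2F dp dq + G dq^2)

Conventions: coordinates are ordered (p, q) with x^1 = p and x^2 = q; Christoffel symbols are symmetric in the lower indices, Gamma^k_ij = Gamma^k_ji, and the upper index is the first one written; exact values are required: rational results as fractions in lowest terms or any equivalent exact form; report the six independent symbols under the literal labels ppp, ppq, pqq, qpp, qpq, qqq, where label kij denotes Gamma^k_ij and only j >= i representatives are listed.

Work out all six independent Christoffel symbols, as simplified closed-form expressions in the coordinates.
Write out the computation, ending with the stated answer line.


E = 25/16 + 3*q^2 + 4*q^4; F = 3*p*q + 8*p*q^3; G = 1 + 16*p^2*q^2
Gamma^k_ij = (1/2) g^{kl} (d_i g_jl + d_j g_il - d_l g_ij), with g^inv = (1/(EG-F^2)) [[G, -F], [-F, E]]
first partials: E_p = 0, E_q = 6*q + 16*q^3, F_p = 3*q + 8*q^3, F_q = 3*p + 24*p*q^2, G_p = 32*p*q^2, G_q = 32*p^2*q
D = EG - F^2 = 25/16 + 3*q^2 + 4*q^4 + 16*p^2*q^2
expanded: Gamma^p_pp = (G E_p - 2F F_p + F E_q)/(2D), Gamma^p_pq = (G E_q - F G_p)/(2D), Gamma^p_qq = (2G F_q - G G_p - F G_q)/(2D), Gamma^q_pp = (2E F_p - E E_q - F E_p)/(2D), Gamma^q_pq = (E G_p - F E_q)/(2D), Gamma^q_qq = (E G_q - 2F F_q + F G_p)/(2D); substitute and cancel common factors

Answer: Gamma_ppp = 0, Gamma_ppq = (128*q^3 + 48*q)/(256*p^2*q^2 + 64*q^4 + 48*q^2 + 25), Gamma_pqq = (128*p*q^2 + 48*p)/(256*p^2*q^2 + 64*q^4 + 48*q^2 + 25), Gamma_qpp = 0, Gamma_qpq = 256*p*q^2/(256*p^2*q^2 + 64*q^4 + 48*q^2 + 25), Gamma_qqq = 256*p^2*q/(256*p^2*q^2 + 64*q^4 + 48*q^2 + 25)


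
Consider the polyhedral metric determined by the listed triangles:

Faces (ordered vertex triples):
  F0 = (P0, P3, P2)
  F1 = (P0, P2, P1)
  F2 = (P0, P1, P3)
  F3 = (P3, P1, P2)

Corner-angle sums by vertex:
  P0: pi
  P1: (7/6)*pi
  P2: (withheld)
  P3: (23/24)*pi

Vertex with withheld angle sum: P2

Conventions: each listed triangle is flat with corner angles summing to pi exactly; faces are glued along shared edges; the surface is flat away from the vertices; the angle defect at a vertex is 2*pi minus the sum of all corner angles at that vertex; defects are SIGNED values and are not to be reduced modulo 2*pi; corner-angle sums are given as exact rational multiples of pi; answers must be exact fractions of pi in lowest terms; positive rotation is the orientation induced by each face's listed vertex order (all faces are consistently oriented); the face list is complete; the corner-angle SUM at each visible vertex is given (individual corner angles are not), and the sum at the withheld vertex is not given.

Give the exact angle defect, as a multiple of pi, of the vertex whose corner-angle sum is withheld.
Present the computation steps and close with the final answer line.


V = 4, E = 6, F = 4; chi = V - E + F = 2
Gauss-Bonnet: total defect = 2*pi*chi = 4*pi; visible defects sum to (23/8)*pi

Answer: defect(P2) = (9/8)*pi


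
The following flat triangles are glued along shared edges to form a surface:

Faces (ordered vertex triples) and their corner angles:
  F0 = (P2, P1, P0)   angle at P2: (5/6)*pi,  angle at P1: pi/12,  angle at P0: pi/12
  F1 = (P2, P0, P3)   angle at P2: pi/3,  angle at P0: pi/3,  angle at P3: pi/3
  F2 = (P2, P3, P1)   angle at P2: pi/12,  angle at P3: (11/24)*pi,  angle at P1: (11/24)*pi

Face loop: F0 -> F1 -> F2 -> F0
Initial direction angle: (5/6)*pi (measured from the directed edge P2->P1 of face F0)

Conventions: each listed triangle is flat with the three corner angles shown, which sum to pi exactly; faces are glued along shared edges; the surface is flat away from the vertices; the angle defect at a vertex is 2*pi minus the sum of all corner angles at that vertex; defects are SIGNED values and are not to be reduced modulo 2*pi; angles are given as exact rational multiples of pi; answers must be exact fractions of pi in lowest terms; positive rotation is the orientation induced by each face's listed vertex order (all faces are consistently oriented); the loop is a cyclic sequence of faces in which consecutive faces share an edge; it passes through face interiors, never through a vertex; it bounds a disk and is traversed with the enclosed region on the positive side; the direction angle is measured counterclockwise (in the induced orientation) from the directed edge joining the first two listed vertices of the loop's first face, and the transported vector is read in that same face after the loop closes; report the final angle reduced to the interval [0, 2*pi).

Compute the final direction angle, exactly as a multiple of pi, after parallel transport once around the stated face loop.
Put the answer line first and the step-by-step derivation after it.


Answer: final direction angle = (19/12)*pi

enclosed vertex P2: corner angles sum to (5/4)*pi, defect = 2*pi - (5/4)*pi = (3/4)*pi
holonomy = initial angle + sum of enclosed defects (mod 2*pi), positive in the induced orientation
final angle = (5/6)*pi + (3/4)*pi = (19/12)*pi (mod 2*pi)


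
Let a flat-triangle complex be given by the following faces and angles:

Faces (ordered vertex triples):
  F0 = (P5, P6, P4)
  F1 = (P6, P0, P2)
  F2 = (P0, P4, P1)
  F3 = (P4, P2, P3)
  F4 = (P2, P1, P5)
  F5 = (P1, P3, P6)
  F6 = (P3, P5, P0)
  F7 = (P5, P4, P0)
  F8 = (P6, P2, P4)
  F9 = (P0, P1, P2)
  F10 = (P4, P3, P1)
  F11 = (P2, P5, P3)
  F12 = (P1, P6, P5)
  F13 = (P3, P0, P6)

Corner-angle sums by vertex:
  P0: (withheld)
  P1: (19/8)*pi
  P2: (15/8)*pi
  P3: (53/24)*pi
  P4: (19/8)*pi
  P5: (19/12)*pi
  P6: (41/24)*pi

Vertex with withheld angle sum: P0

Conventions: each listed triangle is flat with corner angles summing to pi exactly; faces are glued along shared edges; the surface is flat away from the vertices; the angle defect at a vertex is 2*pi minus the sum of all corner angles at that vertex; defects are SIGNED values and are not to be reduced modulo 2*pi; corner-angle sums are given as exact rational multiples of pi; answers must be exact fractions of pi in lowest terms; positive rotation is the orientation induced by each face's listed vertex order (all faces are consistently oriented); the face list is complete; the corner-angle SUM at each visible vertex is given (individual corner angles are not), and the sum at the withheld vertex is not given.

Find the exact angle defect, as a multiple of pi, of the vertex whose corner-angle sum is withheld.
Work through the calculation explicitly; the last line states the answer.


V = 7, E = 21, F = 14; chi = V - E + F = 0
Gauss-Bonnet: total defect = 2*pi*chi = 0; visible defects sum to -pi/8

Answer: defect(P0) = pi/8


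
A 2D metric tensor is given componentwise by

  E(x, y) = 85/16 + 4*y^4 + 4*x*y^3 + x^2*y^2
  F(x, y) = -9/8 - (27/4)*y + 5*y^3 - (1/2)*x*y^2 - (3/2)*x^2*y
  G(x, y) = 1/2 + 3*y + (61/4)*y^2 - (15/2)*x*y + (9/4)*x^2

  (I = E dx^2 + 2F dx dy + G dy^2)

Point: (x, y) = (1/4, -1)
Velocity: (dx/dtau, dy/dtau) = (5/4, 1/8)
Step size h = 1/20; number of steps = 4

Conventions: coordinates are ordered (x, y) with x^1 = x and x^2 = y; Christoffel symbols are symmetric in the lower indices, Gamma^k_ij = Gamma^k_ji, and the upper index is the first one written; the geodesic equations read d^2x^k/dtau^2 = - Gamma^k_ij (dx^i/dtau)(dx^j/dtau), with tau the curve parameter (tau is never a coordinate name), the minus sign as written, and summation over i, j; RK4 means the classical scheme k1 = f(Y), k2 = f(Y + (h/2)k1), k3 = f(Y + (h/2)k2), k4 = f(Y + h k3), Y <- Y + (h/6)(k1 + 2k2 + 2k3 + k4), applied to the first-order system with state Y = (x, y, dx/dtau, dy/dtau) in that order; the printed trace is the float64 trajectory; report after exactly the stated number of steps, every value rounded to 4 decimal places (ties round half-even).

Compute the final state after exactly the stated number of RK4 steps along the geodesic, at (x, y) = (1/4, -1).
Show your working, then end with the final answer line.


f(Y) = (dx/dtau, dy/dtau, -Gamma^x_ij Y'^i Y'^j, -Gamma^y_ij Y'^i Y'^j) with the Gammas evaluated at the stage position; h = 0.050000; intermediate values shown to 6 dp
step 0: x = 0.2500, y = -1.0000, dx/dtau = 1.2500, dy/dtau = 0.1250
step 1:
  k1: at (x, y) = (0.250000, -1.000000), (dx/dtau, dy/dtau) = (1.250000, 0.125000); Gamma_xxx = -0.242356, Gamma_xxy = -0.806588, Gamma_xyy = 0.560925, Gamma_yxx = 0.471121, Gamma_yxy = 0.324498, Gamma_yyy = -1.017265; k1 = (1.250000, 0.125000, 0.621975, -0.821638)
  k2: at (x, y) = (0.281250, -0.996875), (dx/dtau, dy/dtau) = (1.265549, 0.104459); Gamma_xxx = -0.241778, Gamma_xxy = -0.794006, Gamma_xyy = 0.557082, Gamma_yxx = 0.456573, Gamma_yxy = 0.325906, Gamma_yyy = -1.010877; k2 = (1.265549, 0.104459, 0.591089, -0.806392)
  k3: at (x, y) = (0.281639, -0.997389), (dx/dtau, dy/dtau) = (1.264777, 0.104840); Gamma_xxx = -0.241687, Gamma_xxy = -0.794338, Gamma_xyy = 0.557716, Gamma_yxx = 0.456574, Gamma_yxy = 0.325483, Gamma_yyy = -1.010116; k3 = (1.264777, 0.104840, 0.591145, -0.805579)
  k4: at (x, y) = (0.313239, -0.994758), (dx/dtau, dy/dtau) = (1.279557, 0.084721); Gamma_xxx = -0.241015, Gamma_xxy = -0.781896, Gamma_xyy = 0.554020, Gamma_yxx = 0.442600, Gamma_yxy = 0.326471, Gamma_yyy = -1.003030; k4 = (1.279557, 0.084721, 0.560152, -0.788237)
  Y <- Y + (h/6)(k1 + 2k2 + 2k3 + k4): x = 0.3133, y = -0.9948, dx/dtau = 1.2796, dy/dtau = 0.0847
step 2:
  k1: at (x, y) = (0.313252, -0.994764), (dx/dtau, dy/dtau) = (1.279555, 0.084718); Gamma_xxx = -0.241013, Gamma_xxy = -0.781897, Gamma_xyy = 0.554028, Gamma_yxx = 0.442596, Gamma_yxy = 0.326465, Gamma_yyy = -1.003018; k1 = (1.279555, 0.084718, 0.560143, -0.788225)
  k2: at (x, y) = (0.345241, -0.992646), (dx/dtau, dy/dtau) = (1.293559, 0.065013); Gamma_xxx = -0.240255, Gamma_xxy = -0.769625, Gamma_xyy = 0.550535, Gamma_yxx = 0.429178, Gamma_yxy = 0.327027, Gamma_yyy = -0.995228; k2 = (1.293559, 0.065013, 0.529137, -0.768938)
  k3: at (x, y) = (0.345591, -0.993139), (dx/dtau, dy/dtau) = (1.292783, 0.065495); Gamma_xxx = -0.240187, Gamma_xxy = -0.769966, Gamma_xyy = 0.551201, Gamma_yxx = 0.429196, Gamma_yxy = 0.326642, Gamma_yyy = -0.994539; k3 = (1.292783, 0.065495, 0.529445, -0.768358)
  k4: at (x, y) = (0.377891, -0.991489), (dx/dtau, dy/dtau) = (1.306027, 0.046300); Gamma_xxx = -0.239380, Gamma_xxy = -0.757886, Gamma_xyy = 0.547945, Gamma_yxx = 0.416347, Gamma_yxy = 0.326844, Gamma_yyy = -0.986185; k4 = (1.306027, 0.046300, 0.498796, -0.747581)
  Y <- Y + (h/6)(k1 + 2k2 + 2k3 + k4): x = 0.3779, y = -0.9915, dx/dtau = 1.3060, dy/dtau = 0.0463
step 3:
  k1: at (x, y) = (0.377904, -0.991497), (dx/dtau, dy/dtau) = (1.306022, 0.046298); Gamma_xxx = -0.239379, Gamma_xxy = -0.757889, Gamma_xyy = 0.547956, Gamma_yxx = 0.416345, Gamma_yxy = 0.326838, Gamma_yyy = -0.986172; k1 = (1.306022, 0.046298, 0.498787, -0.747569)
  k2: at (x, y) = (0.410555, -0.990340), (dx/dtau, dy/dtau) = (1.318492, 0.027609); Gamma_xxx = -0.238529, Gamma_xxy = -0.746033, Gamma_xyy = 0.545000, Gamma_yxx = 0.404048, Gamma_yxy = 0.326673, Gamma_yyy = -0.977245; k2 = (1.318492, 0.027609, 0.468564, -0.725443)
  k3: at (x, y) = (0.410866, -0.990807), (dx/dtau, dy/dtau) = (1.317737, 0.028162); Gamma_xxx = -0.238483, Gamma_xxy = -0.746376, Gamma_xyy = 0.545687, Gamma_yxx = 0.404078, Gamma_yxy = 0.326326, Gamma_yyy = -0.976631; k3 = (1.317737, 0.028162, 0.469073, -0.725099)
  k4: at (x, y) = (0.443791, -0.990089), (dx/dtau, dy/dtau) = (1.329476, 0.010043); Gamma_xxx = -0.237623, Gamma_xxy = -0.734750, Gamma_xyy = 0.543044, Gamma_yxx = 0.392335, Gamma_yxy = 0.325862, Gamma_yyy = -0.967274; k4 = (1.329476, 0.010043, 0.439566, -0.702060)
  Y <- Y + (h/6)(k1 + 2k2 + 2k3 + k4): x = 0.4438, y = -0.9901, dx/dtau = 1.3295, dy/dtau = 0.0100
step 4:
  k1: at (x, y) = (0.443804, -0.990098), (dx/dtau, dy/dtau) = (1.329469, 0.010042); Gamma_xxx = -0.237622, Gamma_xxy = -0.734755, Gamma_xyy = 0.543058, Gamma_yxx = 0.392334, Gamma_yxy = 0.325855, Gamma_yyy = -0.967261; k1 = (1.329469, 0.010042, 0.439559, -0.702049)
  k2: at (x, y) = (0.477040, -0.989847), (dx/dtau, dy/dtau) = (1.340458, -0.007509); Gamma_xxx = -0.236755, Gamma_xxy = -0.723391, Gamma_xyy = 0.540798, Gamma_yxx = 0.381126, Gamma_yxy = 0.325080, Gamma_yyy = -0.957461; k2 = (1.340458, -0.007509, 0.410814, -0.678219)
  k3: at (x, y) = (0.477315, -0.990286), (dx/dtau, dy/dtau) = (1.339740, -0.006913); Gamma_xxx = -0.236726, Gamma_xxy = -0.723730, Gamma_xyy = 0.541495, Gamma_yxx = 0.381164, Gamma_yxy = 0.324772, Gamma_yyy = -0.956920; k3 = (1.339740, -0.006913, 0.411469, -0.678091)
  k4: at (x, y) = (0.510791, -0.990444), (dx/dtau, dy/dtau) = (1.350043, -0.023862); Gamma_xxx = -0.235877, Gamma_xxy = -0.712621, Gamma_xyy = 0.539610, Gamma_yxx = 0.370485, Gamma_yxy = 0.323755, Gamma_yyy = -0.946817; k4 = (1.350043, -0.023862, 0.383692, -0.653854)
  Y <- Y + (h/6)(k1 + 2k2 + 2k3 + k4): x = 0.5108, y = -0.9905, dx/dtau = 1.3500, dy/dtau = -0.0239

Answer: x = 0.5108, y = -0.9905, dx/dtau = 1.3500, dy/dtau = -0.0239


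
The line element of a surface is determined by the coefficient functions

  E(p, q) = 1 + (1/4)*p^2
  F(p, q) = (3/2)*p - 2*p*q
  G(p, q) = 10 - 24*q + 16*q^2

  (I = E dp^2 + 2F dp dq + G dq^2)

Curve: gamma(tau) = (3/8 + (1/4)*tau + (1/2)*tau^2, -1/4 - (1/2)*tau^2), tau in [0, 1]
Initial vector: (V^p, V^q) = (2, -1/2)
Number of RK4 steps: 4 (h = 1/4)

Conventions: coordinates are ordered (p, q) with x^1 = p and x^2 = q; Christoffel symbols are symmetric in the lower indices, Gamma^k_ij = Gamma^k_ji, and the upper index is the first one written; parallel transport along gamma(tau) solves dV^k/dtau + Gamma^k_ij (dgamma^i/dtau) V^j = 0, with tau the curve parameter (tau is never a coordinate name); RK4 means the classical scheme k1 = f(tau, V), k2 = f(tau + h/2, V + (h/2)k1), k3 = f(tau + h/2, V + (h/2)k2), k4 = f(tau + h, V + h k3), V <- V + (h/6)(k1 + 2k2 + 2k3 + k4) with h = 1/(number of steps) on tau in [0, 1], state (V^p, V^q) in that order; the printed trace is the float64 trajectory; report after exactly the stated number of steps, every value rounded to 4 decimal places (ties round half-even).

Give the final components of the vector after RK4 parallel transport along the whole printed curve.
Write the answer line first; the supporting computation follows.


Answer: V^p = 2.0034, V^q = -0.4599

gamma'(tau) = (1/4 + tau, -tau); f(tau, V)^k = -Gamma^k_ij(gamma(tau)) gamma'^i(tau) V^j; h = 1/4; intermediate values shown to 6 dp
curve data and Christoffel symbols at the stage parameters:
  tau = 0.000000: gamma = (0.375000, -0.250000), gamma' = (0.250000, 0.000000); Gamma_ppp = 0.005503, Gamma_ppq = 0.000000, Gamma_pqq = -0.044027, Gamma_qpp = 0.117404, Gamma_qpq = 0.000000, Gamma_qqq = -0.939234
  tau = 0.125000: gamma = (0.414062, -0.257812), gamma' = (0.375000, -0.125000); Gamma_ppp = 0.005986, Gamma_ppq = 0.000000, Gamma_pqq = -0.047886, Gamma_qpp = 0.116552, Gamma_qpq = 0.000000, Gamma_qqq = -0.932413
  tau = 0.250000: gamma = (0.468750, -0.281250), gamma' = (0.500000, -0.250000); Gamma_ppp = 0.006485, Gamma_ppq = 0.000000, Gamma_pqq = -0.051880, Gamma_qpp = 0.114136, Gamma_qpq = 0.000000, Gamma_qqq = -0.913088
  tau = 0.375000: gamma = (0.539062, -0.320312), gamma' = (0.625000, -0.375000); Gamma_ppp = 0.006946, Gamma_ppq = 0.000000, Gamma_pqq = -0.055568, Gamma_qpp = 0.110332, Gamma_qpq = 0.000000, Gamma_qqq = -0.882652
  tau = 0.500000: gamma = (0.625000, -0.375000), gamma' = (0.750000, -0.500000); Gamma_ppp = 0.007319, Gamma_ppq = 0.000000, Gamma_pqq = -0.058554, Gamma_qpp = 0.105398, Gamma_qpq = 0.000000, Gamma_qqq = -0.843184
  tau = 0.625000: gamma = (0.726562, -0.445312), gamma' = (0.875000, -0.625000); Gamma_ppp = 0.007571, Gamma_ppq = 0.000000, Gamma_pqq = -0.060566, Gamma_qpp = 0.099641, Gamma_qpq = 0.000000, Gamma_qqq = -0.797130
  tau = 0.750000: gamma = (0.843750, -0.531250), gamma' = (1.000000, -0.750000); Gamma_ppp = 0.007686, Gamma_ppq = 0.000000, Gamma_pqq = -0.061490, Gamma_qpp = 0.093373, Gamma_qpq = 0.000000, Gamma_qqq = -0.746986
  tau = 0.875000: gamma = (0.976562, -0.632812), gamma' = (1.125000, -0.875000); Gamma_ppp = 0.007669, Gamma_ppq = 0.000000, Gamma_pqq = -0.061355, Gamma_qpp = 0.086879, Gamma_qpq = 0.000000, Gamma_qqq = -0.695030
  tau = 1.000000: gamma = (1.125000, -0.750000), gamma' = (1.250000, -1.000000); Gamma_ppp = 0.007537, Gamma_ppq = 0.000000, Gamma_pqq = -0.060295, Gamma_qpp = 0.080394, Gamma_qpq = 0.000000, Gamma_qqq = -0.643149
step 0: V^p = 2.0000, V^q = -0.5000
step 1: k1 = (-0.002752, -0.058702), k2 = (-0.001452, -0.028268), k3 = (-0.001475, -0.028718), k4 = (0.000094, 0.001660); V <- V + (h/6)(k1 + 2k2 + 2k3 + k4): V^p = 1.9996, V^q = -0.5071
step 2: k1 = (0.000094, 0.001647), k2 = (0.001882, 0.029897), k3 = (0.001808, 0.028713), k4 = (0.003658, 0.052669); V <- V + (h/6)(k1 + 2k2 + 2k3 + k4): V^p = 2.0001, V^q = -0.5000
step 3: k1 = (0.003658, 0.052681), k2 = (0.005424, 0.071390), k3 = (0.005334, 0.070206), k4 = (0.006865, 0.083393); V <- V + (h/6)(k1 + 2k2 + 2k3 + k4): V^p = 2.0014, V^q = -0.4825
step 4: k1 = (0.006868, 0.083439), k2 = (0.008068, 0.091393), k3 = (0.008013, 0.090774), k4 = (0.008850, 0.094399); V <- V + (h/6)(k1 + 2k2 + 2k3 + k4): V^p = 2.0034, V^q = -0.4599


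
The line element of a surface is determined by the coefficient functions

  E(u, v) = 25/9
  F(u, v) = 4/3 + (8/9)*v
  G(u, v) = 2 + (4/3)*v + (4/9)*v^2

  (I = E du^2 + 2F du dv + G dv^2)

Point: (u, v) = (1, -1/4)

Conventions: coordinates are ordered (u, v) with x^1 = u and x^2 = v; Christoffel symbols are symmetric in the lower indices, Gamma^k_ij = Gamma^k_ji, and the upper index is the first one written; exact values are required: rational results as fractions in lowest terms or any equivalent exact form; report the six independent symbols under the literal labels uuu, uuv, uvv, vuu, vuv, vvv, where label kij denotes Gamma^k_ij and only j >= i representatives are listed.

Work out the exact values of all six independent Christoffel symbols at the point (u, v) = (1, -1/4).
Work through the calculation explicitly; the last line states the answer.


E = 25/9, F = 10/9, G = 61/36 at the point
E_u = 0, E_v = 0, F_u = 0, F_v = 8/9, G_u = 0, G_v = 10/9
EG - F^2 = 125/36;  g^inv = (36/125) * [[61/36, -10/9], [-10/9, 25/9]]
first-kind symbols [ij,l] = (1/2)(d_i g_jl + d_j g_il - d_l g_ij): [uu,u] = E_u/2 = 0, [uu,v] = F_u - E_v/2 = 0, [uv,u] = E_v/2 = 0, [uv,v] = G_u/2 = 0, [vv,u] = F_v - G_u/2 = 8/9, [vv,v] = G_v/2 = 5/9
Gamma^u_ij = (G*[ij,u] - F*[ij,v])/(EG - F^2), Gamma^v_ij = (E*[ij,v] - F*[ij,u])/(EG - F^2)

Answer: Gamma_uuu = 0, Gamma_uuv = 0, Gamma_uvv = 32/125, Gamma_vuu = 0, Gamma_vuv = 0, Gamma_vvv = 4/25
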